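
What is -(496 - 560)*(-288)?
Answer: -18432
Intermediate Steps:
-(496 - 560)*(-288) = -(-64)*(-288) = -1*18432 = -18432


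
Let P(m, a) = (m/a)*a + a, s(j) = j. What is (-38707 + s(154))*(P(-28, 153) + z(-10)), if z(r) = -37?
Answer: -3392664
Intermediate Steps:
P(m, a) = a + m (P(m, a) = m + a = a + m)
(-38707 + s(154))*(P(-28, 153) + z(-10)) = (-38707 + 154)*((153 - 28) - 37) = -38553*(125 - 37) = -38553*88 = -3392664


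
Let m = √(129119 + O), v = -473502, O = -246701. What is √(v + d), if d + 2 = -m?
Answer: √(-473504 - I*√117582) ≈ 0.249 - 688.12*I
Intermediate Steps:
m = I*√117582 (m = √(129119 - 246701) = √(-117582) = I*√117582 ≈ 342.9*I)
d = -2 - I*√117582 ≈ -2.0 - 342.9*I
√(v + d) = √(-473502 + (-2 - I*√117582)) = √(-473504 - I*√117582)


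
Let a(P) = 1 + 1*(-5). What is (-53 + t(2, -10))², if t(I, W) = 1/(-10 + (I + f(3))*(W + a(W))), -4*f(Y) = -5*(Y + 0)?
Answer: 92064025/32761 ≈ 2810.2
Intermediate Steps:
a(P) = -4 (a(P) = 1 - 5 = -4)
f(Y) = 5*Y/4 (f(Y) = -(-5)*(Y + 0)/4 = -(-5)*Y/4 = 5*Y/4)
t(I, W) = 1/(-10 + (-4 + W)*(15/4 + I)) (t(I, W) = 1/(-10 + (I + (5/4)*3)*(W - 4)) = 1/(-10 + (I + 15/4)*(-4 + W)) = 1/(-10 + (15/4 + I)*(-4 + W)) = 1/(-10 + (-4 + W)*(15/4 + I)))
(-53 + t(2, -10))² = (-53 + 4/(-100 - 16*2 + 15*(-10) + 4*2*(-10)))² = (-53 + 4/(-100 - 32 - 150 - 80))² = (-53 + 4/(-362))² = (-53 + 4*(-1/362))² = (-53 - 2/181)² = (-9595/181)² = 92064025/32761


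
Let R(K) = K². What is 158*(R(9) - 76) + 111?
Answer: 901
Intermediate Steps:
158*(R(9) - 76) + 111 = 158*(9² - 76) + 111 = 158*(81 - 76) + 111 = 158*5 + 111 = 790 + 111 = 901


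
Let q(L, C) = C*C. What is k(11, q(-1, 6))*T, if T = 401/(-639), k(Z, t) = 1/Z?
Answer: -401/7029 ≈ -0.057049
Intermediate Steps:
q(L, C) = C**2
k(Z, t) = 1/Z
T = -401/639 (T = 401*(-1/639) = -401/639 ≈ -0.62754)
k(11, q(-1, 6))*T = -401/639/11 = (1/11)*(-401/639) = -401/7029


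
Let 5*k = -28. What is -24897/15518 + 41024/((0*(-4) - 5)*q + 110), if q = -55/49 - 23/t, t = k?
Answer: 124311689077/289177930 ≈ 429.88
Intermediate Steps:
k = -28/5 (k = (1/5)*(-28) = -28/5 ≈ -5.6000)
t = -28/5 ≈ -5.6000
q = 585/196 (q = -55/49 - 23/(-28/5) = -55*1/49 - 23*(-5/28) = -55/49 + 115/28 = 585/196 ≈ 2.9847)
-24897/15518 + 41024/((0*(-4) - 5)*q + 110) = -24897/15518 + 41024/((0*(-4) - 5)*(585/196) + 110) = -24897*1/15518 + 41024/((0 - 5)*(585/196) + 110) = -24897/15518 + 41024/(-5*585/196 + 110) = -24897/15518 + 41024/(-2925/196 + 110) = -24897/15518 + 41024/(18635/196) = -24897/15518 + 41024*(196/18635) = -24897/15518 + 8040704/18635 = 124311689077/289177930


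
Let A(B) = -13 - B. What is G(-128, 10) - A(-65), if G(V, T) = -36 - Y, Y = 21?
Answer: -109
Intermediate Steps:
G(V, T) = -57 (G(V, T) = -36 - 1*21 = -36 - 21 = -57)
G(-128, 10) - A(-65) = -57 - (-13 - 1*(-65)) = -57 - (-13 + 65) = -57 - 1*52 = -57 - 52 = -109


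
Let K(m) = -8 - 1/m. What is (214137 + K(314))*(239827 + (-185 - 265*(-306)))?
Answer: 10782449360830/157 ≈ 6.8678e+10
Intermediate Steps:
(214137 + K(314))*(239827 + (-185 - 265*(-306))) = (214137 + (-8 - 1/314))*(239827 + (-185 - 265*(-306))) = (214137 + (-8 - 1*1/314))*(239827 + (-185 + 81090)) = (214137 + (-8 - 1/314))*(239827 + 80905) = (214137 - 2513/314)*320732 = (67236505/314)*320732 = 10782449360830/157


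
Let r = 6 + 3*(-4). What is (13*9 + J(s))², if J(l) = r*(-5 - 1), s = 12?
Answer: 23409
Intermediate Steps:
r = -6 (r = 6 - 12 = -6)
J(l) = 36 (J(l) = -6*(-5 - 1) = -6*(-6) = 36)
(13*9 + J(s))² = (13*9 + 36)² = (117 + 36)² = 153² = 23409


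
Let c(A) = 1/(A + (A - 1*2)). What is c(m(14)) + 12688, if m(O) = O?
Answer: 329889/26 ≈ 12688.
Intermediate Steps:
c(A) = 1/(-2 + 2*A) (c(A) = 1/(A + (A - 2)) = 1/(A + (-2 + A)) = 1/(-2 + 2*A))
c(m(14)) + 12688 = 1/(2*(-1 + 14)) + 12688 = (1/2)/13 + 12688 = (1/2)*(1/13) + 12688 = 1/26 + 12688 = 329889/26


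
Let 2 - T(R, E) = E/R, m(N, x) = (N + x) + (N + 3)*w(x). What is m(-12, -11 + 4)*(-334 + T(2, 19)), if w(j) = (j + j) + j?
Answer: -58055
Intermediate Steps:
w(j) = 3*j (w(j) = 2*j + j = 3*j)
m(N, x) = N + x + 3*x*(3 + N) (m(N, x) = (N + x) + (N + 3)*(3*x) = (N + x) + (3 + N)*(3*x) = (N + x) + 3*x*(3 + N) = N + x + 3*x*(3 + N))
T(R, E) = 2 - E/R
m(-12, -11 + 4)*(-334 + T(2, 19)) = (-12 + 10*(-11 + 4) + 3*(-12)*(-11 + 4))*(-334 + (2 - 1*19/2)) = (-12 + 10*(-7) + 3*(-12)*(-7))*(-334 + (2 - 1*19*½)) = (-12 - 70 + 252)*(-334 + (2 - 19/2)) = 170*(-334 - 15/2) = 170*(-683/2) = -58055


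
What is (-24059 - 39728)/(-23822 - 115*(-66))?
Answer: 63787/16232 ≈ 3.9297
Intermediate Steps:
(-24059 - 39728)/(-23822 - 115*(-66)) = -63787/(-23822 + 7590) = -63787/(-16232) = -63787*(-1/16232) = 63787/16232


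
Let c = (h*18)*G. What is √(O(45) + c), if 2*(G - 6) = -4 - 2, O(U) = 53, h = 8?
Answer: √485 ≈ 22.023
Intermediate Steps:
G = 3 (G = 6 + (-4 - 2)/2 = 6 + (½)*(-6) = 6 - 3 = 3)
c = 432 (c = (8*18)*3 = 144*3 = 432)
√(O(45) + c) = √(53 + 432) = √485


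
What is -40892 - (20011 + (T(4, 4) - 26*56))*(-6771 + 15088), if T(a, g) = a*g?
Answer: -154495899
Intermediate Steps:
-40892 - (20011 + (T(4, 4) - 26*56))*(-6771 + 15088) = -40892 - (20011 + (4*4 - 26*56))*(-6771 + 15088) = -40892 - (20011 + (16 - 1456))*8317 = -40892 - (20011 - 1440)*8317 = -40892 - 18571*8317 = -40892 - 1*154455007 = -40892 - 154455007 = -154495899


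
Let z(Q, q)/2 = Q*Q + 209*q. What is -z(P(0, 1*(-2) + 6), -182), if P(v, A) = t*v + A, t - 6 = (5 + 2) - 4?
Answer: 76044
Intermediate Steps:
t = 9 (t = 6 + ((5 + 2) - 4) = 6 + (7 - 4) = 6 + 3 = 9)
P(v, A) = A + 9*v (P(v, A) = 9*v + A = A + 9*v)
z(Q, q) = 2*Q**2 + 418*q (z(Q, q) = 2*(Q*Q + 209*q) = 2*(Q**2 + 209*q) = 2*Q**2 + 418*q)
-z(P(0, 1*(-2) + 6), -182) = -(2*((1*(-2) + 6) + 9*0)**2 + 418*(-182)) = -(2*((-2 + 6) + 0)**2 - 76076) = -(2*(4 + 0)**2 - 76076) = -(2*4**2 - 76076) = -(2*16 - 76076) = -(32 - 76076) = -1*(-76044) = 76044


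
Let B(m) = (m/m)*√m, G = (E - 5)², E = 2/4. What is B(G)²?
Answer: 81/4 ≈ 20.250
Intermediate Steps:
E = ½ (E = 2*(¼) = ½ ≈ 0.50000)
G = 81/4 (G = (½ - 5)² = (-9/2)² = 81/4 ≈ 20.250)
B(m) = √m (B(m) = 1*√m = √m)
B(G)² = (√(81/4))² = (9/2)² = 81/4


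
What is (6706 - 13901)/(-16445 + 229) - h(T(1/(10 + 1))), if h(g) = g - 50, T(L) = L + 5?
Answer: 8089849/178376 ≈ 45.353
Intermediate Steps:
T(L) = 5 + L
h(g) = -50 + g
(6706 - 13901)/(-16445 + 229) - h(T(1/(10 + 1))) = (6706 - 13901)/(-16445 + 229) - (-50 + (5 + 1/(10 + 1))) = -7195/(-16216) - (-50 + (5 + 1/11)) = -7195*(-1/16216) - (-50 + (5 + 1/11)) = 7195/16216 - (-50 + 56/11) = 7195/16216 - 1*(-494/11) = 7195/16216 + 494/11 = 8089849/178376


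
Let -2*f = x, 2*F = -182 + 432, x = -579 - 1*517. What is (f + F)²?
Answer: 452929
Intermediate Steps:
x = -1096 (x = -579 - 517 = -1096)
F = 125 (F = (-182 + 432)/2 = (½)*250 = 125)
f = 548 (f = -½*(-1096) = 548)
(f + F)² = (548 + 125)² = 673² = 452929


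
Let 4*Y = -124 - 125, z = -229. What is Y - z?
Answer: 667/4 ≈ 166.75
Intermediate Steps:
Y = -249/4 (Y = (-124 - 125)/4 = (¼)*(-249) = -249/4 ≈ -62.250)
Y - z = -249/4 - 1*(-229) = -249/4 + 229 = 667/4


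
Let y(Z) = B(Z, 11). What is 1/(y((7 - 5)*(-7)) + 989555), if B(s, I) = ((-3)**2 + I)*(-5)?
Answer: 1/989455 ≈ 1.0107e-6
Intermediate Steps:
B(s, I) = -45 - 5*I (B(s, I) = (9 + I)*(-5) = -45 - 5*I)
y(Z) = -100 (y(Z) = -45 - 5*11 = -45 - 55 = -100)
1/(y((7 - 5)*(-7)) + 989555) = 1/(-100 + 989555) = 1/989455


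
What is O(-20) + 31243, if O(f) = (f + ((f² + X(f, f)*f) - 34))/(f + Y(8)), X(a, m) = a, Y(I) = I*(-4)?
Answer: 811945/26 ≈ 31229.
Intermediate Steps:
Y(I) = -4*I
O(f) = (-34 + f + 2*f²)/(-32 + f) (O(f) = (f + ((f² + f*f) - 34))/(f - 4*8) = (f + ((f² + f²) - 34))/(f - 32) = (f + (2*f² - 34))/(-32 + f) = (f + (-34 + 2*f²))/(-32 + f) = (-34 + f + 2*f²)/(-32 + f))
O(-20) + 31243 = (-34 - 20 + 2*(-20)²)/(-32 - 20) + 31243 = (-34 - 20 + 2*400)/(-52) + 31243 = -(-34 - 20 + 800)/52 + 31243 = -1/52*746 + 31243 = -373/26 + 31243 = 811945/26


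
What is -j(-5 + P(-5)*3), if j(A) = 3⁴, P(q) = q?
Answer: -81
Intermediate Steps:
j(A) = 81
-j(-5 + P(-5)*3) = -1*81 = -81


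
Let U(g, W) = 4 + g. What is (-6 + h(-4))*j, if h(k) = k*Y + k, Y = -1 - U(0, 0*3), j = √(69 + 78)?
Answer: 70*√3 ≈ 121.24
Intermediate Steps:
j = 7*√3 (j = √147 = 7*√3 ≈ 12.124)
Y = -5 (Y = -1 - (4 + 0) = -1 - 1*4 = -1 - 4 = -5)
h(k) = -4*k (h(k) = k*(-5) + k = -5*k + k = -4*k)
(-6 + h(-4))*j = (-6 - 4*(-4))*(7*√3) = (-6 + 16)*(7*√3) = 10*(7*√3) = 70*√3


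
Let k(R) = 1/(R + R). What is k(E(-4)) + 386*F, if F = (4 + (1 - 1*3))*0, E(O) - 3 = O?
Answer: -½ ≈ -0.50000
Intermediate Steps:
E(O) = 3 + O
k(R) = 1/(2*R)
F = 0 (F = (4 + (1 - 3))*0 = (4 - 2)*0 = 2*0 = 0)
k(E(-4)) + 386*F = 1/(2*(3 - 4)) + 386*0 = (½)/(-1) + 0 = (½)*(-1) + 0 = -½ + 0 = -½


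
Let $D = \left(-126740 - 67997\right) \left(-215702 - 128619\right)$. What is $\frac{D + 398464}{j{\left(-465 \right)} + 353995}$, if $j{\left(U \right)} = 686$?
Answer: $\frac{22350812347}{118227} \approx 1.8905 \cdot 10^{5}$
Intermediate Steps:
$D = 67052038577$ ($D = \left(-194737\right) \left(-344321\right) = 67052038577$)
$\frac{D + 398464}{j{\left(-465 \right)} + 353995} = \frac{67052038577 + 398464}{686 + 353995} = \frac{67052437041}{354681} = 67052437041 \cdot \frac{1}{354681} = \frac{22350812347}{118227}$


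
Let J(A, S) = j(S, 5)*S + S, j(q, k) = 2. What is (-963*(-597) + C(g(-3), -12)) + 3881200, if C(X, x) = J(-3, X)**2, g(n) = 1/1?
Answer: 4456120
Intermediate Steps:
g(n) = 1
J(A, S) = 3*S (J(A, S) = 2*S + S = 3*S)
C(X, x) = 9*X**2 (C(X, x) = (3*X)**2 = 9*X**2)
(-963*(-597) + C(g(-3), -12)) + 3881200 = (-963*(-597) + 9*1**2) + 3881200 = (574911 + 9*1) + 3881200 = (574911 + 9) + 3881200 = 574920 + 3881200 = 4456120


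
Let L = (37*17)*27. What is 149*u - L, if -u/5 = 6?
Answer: -21453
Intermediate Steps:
u = -30 (u = -5*6 = -30)
L = 16983 (L = 629*27 = 16983)
149*u - L = 149*(-30) - 1*16983 = -4470 - 16983 = -21453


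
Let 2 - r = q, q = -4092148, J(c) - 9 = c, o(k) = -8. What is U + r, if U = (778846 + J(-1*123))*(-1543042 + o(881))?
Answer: -1201618320450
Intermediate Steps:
J(c) = 9 + c
r = 4092150 (r = 2 - 1*(-4092148) = 2 + 4092148 = 4092150)
U = -1201622412600 (U = (778846 + (9 - 1*123))*(-1543042 - 8) = (778846 + (9 - 123))*(-1543050) = (778846 - 114)*(-1543050) = 778732*(-1543050) = -1201622412600)
U + r = -1201622412600 + 4092150 = -1201618320450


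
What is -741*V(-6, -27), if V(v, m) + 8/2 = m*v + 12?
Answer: -125970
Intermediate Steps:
V(v, m) = 8 + m*v (V(v, m) = -4 + (m*v + 12) = -4 + (12 + m*v) = 8 + m*v)
-741*V(-6, -27) = -741*(8 - 27*(-6)) = -741*(8 + 162) = -741*170 = -125970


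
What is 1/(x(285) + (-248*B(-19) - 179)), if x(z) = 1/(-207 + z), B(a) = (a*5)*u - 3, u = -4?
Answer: -78/7306649 ≈ -1.0675e-5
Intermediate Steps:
B(a) = -3 - 20*a (B(a) = (a*5)*(-4) - 3 = (5*a)*(-4) - 3 = -20*a - 3 = -3 - 20*a)
1/(x(285) + (-248*B(-19) - 179)) = 1/(1/(-207 + 285) + (-248*(-3 - 20*(-19)) - 179)) = 1/(1/78 + (-248*(-3 + 380) - 179)) = 1/(1/78 + (-248*377 - 179)) = 1/(1/78 + (-93496 - 179)) = 1/(1/78 - 93675) = 1/(-7306649/78) = -78/7306649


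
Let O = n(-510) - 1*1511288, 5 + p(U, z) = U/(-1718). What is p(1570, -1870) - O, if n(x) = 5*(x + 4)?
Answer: 1300364582/859 ≈ 1.5138e+6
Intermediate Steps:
n(x) = 20 + 5*x (n(x) = 5*(4 + x) = 20 + 5*x)
p(U, z) = -5 - U/1718 (p(U, z) = -5 + U/(-1718) = -5 + U*(-1/1718) = -5 - U/1718)
O = -1513818 (O = (20 + 5*(-510)) - 1*1511288 = (20 - 2550) - 1511288 = -2530 - 1511288 = -1513818)
p(1570, -1870) - O = (-5 - 1/1718*1570) - 1*(-1513818) = (-5 - 785/859) + 1513818 = -5080/859 + 1513818 = 1300364582/859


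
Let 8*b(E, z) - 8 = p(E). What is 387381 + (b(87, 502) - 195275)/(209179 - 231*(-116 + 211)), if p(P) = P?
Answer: 580245591127/1497872 ≈ 3.8738e+5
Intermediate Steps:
b(E, z) = 1 + E/8
387381 + (b(87, 502) - 195275)/(209179 - 231*(-116 + 211)) = 387381 + ((1 + (1/8)*87) - 195275)/(209179 - 231*(-116 + 211)) = 387381 + ((1 + 87/8) - 195275)/(209179 - 231*95) = 387381 + (95/8 - 195275)/(209179 - 21945) = 387381 - 1562105/8/187234 = 387381 - 1562105/8*1/187234 = 387381 - 1562105/1497872 = 580245591127/1497872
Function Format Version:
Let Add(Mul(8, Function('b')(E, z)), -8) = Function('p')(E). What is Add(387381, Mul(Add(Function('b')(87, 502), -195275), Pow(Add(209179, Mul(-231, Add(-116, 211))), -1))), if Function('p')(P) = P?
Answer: Rational(580245591127, 1497872) ≈ 3.8738e+5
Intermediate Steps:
Function('b')(E, z) = Add(1, Mul(Rational(1, 8), E))
Add(387381, Mul(Add(Function('b')(87, 502), -195275), Pow(Add(209179, Mul(-231, Add(-116, 211))), -1))) = Add(387381, Mul(Add(Add(1, Mul(Rational(1, 8), 87)), -195275), Pow(Add(209179, Mul(-231, Add(-116, 211))), -1))) = Add(387381, Mul(Add(Add(1, Rational(87, 8)), -195275), Pow(Add(209179, Mul(-231, 95)), -1))) = Add(387381, Mul(Add(Rational(95, 8), -195275), Pow(Add(209179, -21945), -1))) = Add(387381, Mul(Rational(-1562105, 8), Pow(187234, -1))) = Add(387381, Mul(Rational(-1562105, 8), Rational(1, 187234))) = Add(387381, Rational(-1562105, 1497872)) = Rational(580245591127, 1497872)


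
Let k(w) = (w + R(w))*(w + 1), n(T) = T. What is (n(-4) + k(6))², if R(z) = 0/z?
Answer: 1444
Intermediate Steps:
R(z) = 0
k(w) = w*(1 + w) (k(w) = (w + 0)*(w + 1) = w*(1 + w))
(n(-4) + k(6))² = (-4 + 6*(1 + 6))² = (-4 + 6*7)² = (-4 + 42)² = 38² = 1444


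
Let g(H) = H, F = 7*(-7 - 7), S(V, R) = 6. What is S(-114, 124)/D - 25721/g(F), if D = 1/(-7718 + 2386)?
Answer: -3109495/98 ≈ -31730.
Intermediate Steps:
F = -98 (F = 7*(-14) = -98)
D = -1/5332 (D = 1/(-5332) = -1/5332 ≈ -0.00018755)
S(-114, 124)/D - 25721/g(F) = 6/(-1/5332) - 25721/(-98) = 6*(-5332) - 25721*(-1/98) = -31992 + 25721/98 = -3109495/98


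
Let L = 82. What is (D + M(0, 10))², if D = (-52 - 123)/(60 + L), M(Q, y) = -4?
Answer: 552049/20164 ≈ 27.378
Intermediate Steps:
D = -175/142 (D = (-52 - 123)/(60 + 82) = -175/142 ≈ -1.2324)
(D + M(0, 10))² = (-175/142 - 4)² = (-743/142)² = 552049/20164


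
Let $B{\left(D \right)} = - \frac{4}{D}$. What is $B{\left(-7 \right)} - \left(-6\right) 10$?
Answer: $\frac{424}{7} \approx 60.571$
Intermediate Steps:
$B{\left(-7 \right)} - \left(-6\right) 10 = - \frac{4}{-7} - \left(-6\right) 10 = \left(-4\right) \left(- \frac{1}{7}\right) - -60 = \frac{4}{7} + 60 = \frac{424}{7}$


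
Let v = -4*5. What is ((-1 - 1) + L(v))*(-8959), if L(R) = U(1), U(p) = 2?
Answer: 0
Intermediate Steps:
v = -20
L(R) = 2
((-1 - 1) + L(v))*(-8959) = ((-1 - 1) + 2)*(-8959) = (-2 + 2)*(-8959) = 0*(-8959) = 0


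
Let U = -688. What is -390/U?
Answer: 195/344 ≈ 0.56686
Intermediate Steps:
-390/U = -390/(-688) = -390*(-1/688) = 195/344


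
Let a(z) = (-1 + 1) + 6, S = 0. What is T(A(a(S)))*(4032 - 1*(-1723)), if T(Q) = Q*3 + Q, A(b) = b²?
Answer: 828720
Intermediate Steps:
a(z) = 6 (a(z) = 0 + 6 = 6)
T(Q) = 4*Q (T(Q) = 3*Q + Q = 4*Q)
T(A(a(S)))*(4032 - 1*(-1723)) = (4*6²)*(4032 - 1*(-1723)) = (4*36)*(4032 + 1723) = 144*5755 = 828720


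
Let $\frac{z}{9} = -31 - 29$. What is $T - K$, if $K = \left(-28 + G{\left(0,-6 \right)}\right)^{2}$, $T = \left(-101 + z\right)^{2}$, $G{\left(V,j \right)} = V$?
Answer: $410097$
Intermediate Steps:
$z = -540$ ($z = 9 \left(-31 - 29\right) = 9 \left(-60\right) = -540$)
$T = 410881$ ($T = \left(-101 - 540\right)^{2} = \left(-641\right)^{2} = 410881$)
$K = 784$ ($K = \left(-28 + 0\right)^{2} = \left(-28\right)^{2} = 784$)
$T - K = 410881 - 784 = 410097$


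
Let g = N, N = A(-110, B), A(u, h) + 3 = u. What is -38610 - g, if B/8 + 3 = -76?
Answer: -38497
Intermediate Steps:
B = -632 (B = -24 + 8*(-76) = -24 - 608 = -632)
A(u, h) = -3 + u
N = -113 (N = -3 - 110 = -113)
g = -113
-38610 - g = -38610 - 1*(-113) = -38610 + 113 = -38497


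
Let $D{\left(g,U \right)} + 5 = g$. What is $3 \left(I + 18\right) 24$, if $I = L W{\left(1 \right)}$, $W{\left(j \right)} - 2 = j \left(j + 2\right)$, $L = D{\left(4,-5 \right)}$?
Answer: $936$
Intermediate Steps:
$D{\left(g,U \right)} = -5 + g$
$L = -1$ ($L = -5 + 4 = -1$)
$W{\left(j \right)} = 2 + j \left(2 + j\right)$ ($W{\left(j \right)} = 2 + j \left(j + 2\right) = 2 + j \left(2 + j\right)$)
$I = -5$ ($I = - (2 + 1^{2} + 2 \cdot 1) = - (2 + 1 + 2) = \left(-1\right) 5 = -5$)
$3 \left(I + 18\right) 24 = 3 \left(-5 + 18\right) 24 = 3 \cdot 13 \cdot 24 = 3 \cdot 312 = 936$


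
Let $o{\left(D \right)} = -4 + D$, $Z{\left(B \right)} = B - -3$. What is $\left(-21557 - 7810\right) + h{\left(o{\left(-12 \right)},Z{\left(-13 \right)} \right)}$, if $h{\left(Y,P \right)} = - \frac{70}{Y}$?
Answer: $- \frac{234901}{8} \approx -29363.0$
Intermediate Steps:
$Z{\left(B \right)} = 3 + B$ ($Z{\left(B \right)} = B + 3 = 3 + B$)
$\left(-21557 - 7810\right) + h{\left(o{\left(-12 \right)},Z{\left(-13 \right)} \right)} = \left(-21557 - 7810\right) - \frac{70}{-4 - 12} = -29367 - \frac{70}{-16} = -29367 - - \frac{35}{8} = -29367 + \frac{35}{8} = - \frac{234901}{8}$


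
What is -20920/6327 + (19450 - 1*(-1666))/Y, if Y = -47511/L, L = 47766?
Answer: -134338912/6327 ≈ -21233.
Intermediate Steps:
Y = -15837/15922 (Y = -47511/47766 = -47511*1/47766 = -15837/15922 ≈ -0.99466)
-20920/6327 + (19450 - 1*(-1666))/Y = -20920/6327 + (19450 - 1*(-1666))/(-15837/15922) = -20920*1/6327 + (19450 + 1666)*(-15922/15837) = -20920/6327 + 21116*(-15922/15837) = -20920/6327 - 63688/3 = -134338912/6327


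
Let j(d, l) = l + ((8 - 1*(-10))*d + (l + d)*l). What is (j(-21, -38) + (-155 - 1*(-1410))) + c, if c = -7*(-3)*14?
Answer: 3375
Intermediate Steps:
c = 294 (c = 21*14 = 294)
j(d, l) = l + 18*d + l*(d + l) (j(d, l) = l + ((8 + 10)*d + (d + l)*l) = l + (18*d + l*(d + l)) = l + 18*d + l*(d + l))
(j(-21, -38) + (-155 - 1*(-1410))) + c = ((-38 + (-38)² + 18*(-21) - 21*(-38)) + (-155 - 1*(-1410))) + 294 = ((-38 + 1444 - 378 + 798) + (-155 + 1410)) + 294 = (1826 + 1255) + 294 = 3081 + 294 = 3375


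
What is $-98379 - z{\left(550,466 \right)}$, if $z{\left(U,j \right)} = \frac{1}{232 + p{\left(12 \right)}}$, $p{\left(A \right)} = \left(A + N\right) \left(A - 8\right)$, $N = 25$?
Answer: $- \frac{37384021}{380} \approx -98379.0$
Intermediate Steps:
$p{\left(A \right)} = \left(-8 + A\right) \left(25 + A\right)$ ($p{\left(A \right)} = \left(A + 25\right) \left(A - 8\right) = \left(25 + A\right) \left(-8 + A\right) = \left(-8 + A\right) \left(25 + A\right)$)
$z{\left(U,j \right)} = \frac{1}{380}$ ($z{\left(U,j \right)} = \frac{1}{232 + \left(-200 + 12^{2} + 17 \cdot 12\right)} = \frac{1}{232 + \left(-200 + 144 + 204\right)} = \frac{1}{232 + 148} = \frac{1}{380}$)
$-98379 - z{\left(550,466 \right)} = -98379 - \frac{1}{380} = - \frac{37384021}{380}$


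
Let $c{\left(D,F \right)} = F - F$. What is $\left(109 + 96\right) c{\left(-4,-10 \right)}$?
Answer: $0$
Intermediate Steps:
$c{\left(D,F \right)} = 0$
$\left(109 + 96\right) c{\left(-4,-10 \right)} = \left(109 + 96\right) 0 = 205 \cdot 0 = 0$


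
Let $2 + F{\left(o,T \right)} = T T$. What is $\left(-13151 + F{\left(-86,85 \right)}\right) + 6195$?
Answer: $267$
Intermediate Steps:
$F{\left(o,T \right)} = -2 + T^{2}$ ($F{\left(o,T \right)} = -2 + T T = -2 + T^{2}$)
$\left(-13151 + F{\left(-86,85 \right)}\right) + 6195 = \left(-13151 - \left(2 - 85^{2}\right)\right) + 6195 = \left(-13151 + \left(-2 + 7225\right)\right) + 6195 = \left(-13151 + 7223\right) + 6195 = -5928 + 6195 = 267$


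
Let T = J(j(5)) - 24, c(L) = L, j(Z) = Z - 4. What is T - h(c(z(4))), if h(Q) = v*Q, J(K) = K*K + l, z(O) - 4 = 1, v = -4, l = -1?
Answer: -4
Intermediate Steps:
z(O) = 5 (z(O) = 4 + 1 = 5)
j(Z) = -4 + Z
J(K) = -1 + K² (J(K) = K*K - 1 = K² - 1 = -1 + K²)
h(Q) = -4*Q
T = -24 (T = (-1 + (-4 + 5)²) - 24 = (-1 + 1²) - 24 = (-1 + 1) - 24 = 0 - 24 = -24)
T - h(c(z(4))) = -24 - (-4)*5 = -24 - 1*(-20) = -24 + 20 = -4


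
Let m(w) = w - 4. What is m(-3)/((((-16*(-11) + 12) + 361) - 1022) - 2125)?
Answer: 7/2598 ≈ 0.0026944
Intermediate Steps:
m(w) = -4 + w
m(-3)/((((-16*(-11) + 12) + 361) - 1022) - 2125) = (-4 - 3)/((((-16*(-11) + 12) + 361) - 1022) - 2125) = -7/((((176 + 12) + 361) - 1022) - 2125) = -7/(((188 + 361) - 1022) - 2125) = -7/((549 - 1022) - 2125) = -7/(-473 - 2125) = -7/(-2598) = -1/2598*(-7) = 7/2598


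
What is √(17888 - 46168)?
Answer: 2*I*√7070 ≈ 168.17*I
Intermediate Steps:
√(17888 - 46168) = √(-28280) = 2*I*√7070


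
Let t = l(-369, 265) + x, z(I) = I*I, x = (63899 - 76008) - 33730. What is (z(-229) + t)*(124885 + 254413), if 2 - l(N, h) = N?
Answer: 2644844954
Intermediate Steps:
l(N, h) = 2 - N
x = -45839 (x = -12109 - 33730 = -45839)
z(I) = I**2
t = -45468 (t = (2 - 1*(-369)) - 45839 = (2 + 369) - 45839 = 371 - 45839 = -45468)
(z(-229) + t)*(124885 + 254413) = ((-229)**2 - 45468)*(124885 + 254413) = (52441 - 45468)*379298 = 6973*379298 = 2644844954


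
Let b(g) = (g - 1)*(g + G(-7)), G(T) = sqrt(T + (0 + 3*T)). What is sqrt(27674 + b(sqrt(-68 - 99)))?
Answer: sqrt(27507 - 2*sqrt(1169) - I*sqrt(167) - 2*I*sqrt(7)) ≈ 165.65 - 0.055*I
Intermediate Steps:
G(T) = 2*sqrt(T) (G(T) = sqrt(T + 3*T) = sqrt(4*T) = 2*sqrt(T))
b(g) = (-1 + g)*(g + 2*I*sqrt(7)) (b(g) = (g - 1)*(g + 2*sqrt(-7)) = (-1 + g)*(g + 2*(I*sqrt(7))) = (-1 + g)*(g + 2*I*sqrt(7)))
sqrt(27674 + b(sqrt(-68 - 99))) = sqrt(27674 + ((sqrt(-68 - 99))**2 - sqrt(-68 - 99) - 2*I*sqrt(7) + 2*I*sqrt(-68 - 99)*sqrt(7))) = sqrt(27674 + ((sqrt(-167))**2 - sqrt(-167) - 2*I*sqrt(7) + 2*I*sqrt(-167)*sqrt(7))) = sqrt(27674 + ((I*sqrt(167))**2 - I*sqrt(167) - 2*I*sqrt(7) + 2*I*(I*sqrt(167))*sqrt(7))) = sqrt(27674 + (-167 - I*sqrt(167) - 2*I*sqrt(7) - 2*sqrt(1169))) = sqrt(27674 + (-167 - 2*sqrt(1169) - I*sqrt(167) - 2*I*sqrt(7))) = sqrt(27507 - 2*sqrt(1169) - I*sqrt(167) - 2*I*sqrt(7))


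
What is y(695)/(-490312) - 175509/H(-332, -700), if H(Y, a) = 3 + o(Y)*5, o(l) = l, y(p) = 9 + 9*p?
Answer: 10755473670/101555873 ≈ 105.91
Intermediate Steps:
H(Y, a) = 3 + 5*Y (H(Y, a) = 3 + Y*5 = 3 + 5*Y)
y(695)/(-490312) - 175509/H(-332, -700) = (9 + 9*695)/(-490312) - 175509/(3 + 5*(-332)) = (9 + 6255)*(-1/490312) - 175509/(3 - 1660) = 6264*(-1/490312) - 175509/(-1657) = -783/61289 - 175509*(-1/1657) = -783/61289 + 175509/1657 = 10755473670/101555873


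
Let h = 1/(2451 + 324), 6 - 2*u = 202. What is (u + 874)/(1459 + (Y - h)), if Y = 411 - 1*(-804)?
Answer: 2153400/7420349 ≈ 0.29020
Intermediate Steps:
u = -98 (u = 3 - 1/2*202 = 3 - 101 = -98)
Y = 1215 (Y = 411 + 804 = 1215)
h = 1/2775 ≈ 0.00036036
(u + 874)/(1459 + (Y - h)) = (-98 + 874)/(1459 + (1215 - 1*1/2775)) = 776/(1459 + (1215 - 1/2775)) = 776/(1459 + 3371624/2775) = 776/(7420349/2775) = 776*(2775/7420349) = 2153400/7420349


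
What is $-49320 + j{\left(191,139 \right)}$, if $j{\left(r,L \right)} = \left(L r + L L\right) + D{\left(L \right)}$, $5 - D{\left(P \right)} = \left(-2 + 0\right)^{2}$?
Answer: $-3449$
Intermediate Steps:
$D{\left(P \right)} = 1$ ($D{\left(P \right)} = 5 - \left(-2 + 0\right)^{2} = 5 - \left(-2\right)^{2} = 5 - 4 = 1$)
$j{\left(r,L \right)} = 1 + L^{2} + L r$ ($j{\left(r,L \right)} = \left(L r + L L\right) + 1 = \left(L r + L^{2}\right) + 1 = \left(L^{2} + L r\right) + 1 = 1 + L^{2} + L r$)
$-49320 + j{\left(191,139 \right)} = -49320 + \left(1 + 139^{2} + 139 \cdot 191\right) = -49320 + \left(1 + 19321 + 26549\right) = -49320 + 45871 = -3449$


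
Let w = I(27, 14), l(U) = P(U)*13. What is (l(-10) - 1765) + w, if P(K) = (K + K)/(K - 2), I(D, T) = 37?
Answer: -5119/3 ≈ -1706.3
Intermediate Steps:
P(K) = 2*K/(-2 + K) (P(K) = (2*K)/(-2 + K) = 2*K/(-2 + K))
l(U) = 26*U/(-2 + U) (l(U) = (2*U/(-2 + U))*13 = 26*U/(-2 + U))
w = 37
(l(-10) - 1765) + w = (26*(-10)/(-2 - 10) - 1765) + 37 = (26*(-10)/(-12) - 1765) + 37 = (26*(-10)*(-1/12) - 1765) + 37 = (65/3 - 1765) + 37 = -5230/3 + 37 = -5119/3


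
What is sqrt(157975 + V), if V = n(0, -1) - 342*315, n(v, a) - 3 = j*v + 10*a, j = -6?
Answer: 3*sqrt(5582) ≈ 224.14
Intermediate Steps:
n(v, a) = 3 - 6*v + 10*a (n(v, a) = 3 + (-6*v + 10*a) = 3 - 6*v + 10*a)
V = -107737 (V = (3 - 6*0 + 10*(-1)) - 342*315 = (3 + 0 - 10) - 107730 = -7 - 107730 = -107737)
sqrt(157975 + V) = sqrt(157975 - 107737) = sqrt(50238) = 3*sqrt(5582)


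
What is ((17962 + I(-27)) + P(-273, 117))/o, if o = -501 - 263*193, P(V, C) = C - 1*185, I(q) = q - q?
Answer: -8947/25630 ≈ -0.34908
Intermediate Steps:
I(q) = 0
P(V, C) = -185 + C (P(V, C) = C - 185 = -185 + C)
o = -51260 (o = -501 - 50759 = -51260)
((17962 + I(-27)) + P(-273, 117))/o = ((17962 + 0) + (-185 + 117))/(-51260) = (17962 - 68)*(-1/51260) = 17894*(-1/51260) = -8947/25630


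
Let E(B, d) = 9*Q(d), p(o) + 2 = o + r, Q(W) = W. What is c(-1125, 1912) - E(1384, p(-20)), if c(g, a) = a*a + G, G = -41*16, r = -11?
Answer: 3655385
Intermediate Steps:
G = -656
c(g, a) = -656 + a**2 (c(g, a) = a*a - 656 = a**2 - 656 = -656 + a**2)
p(o) = -13 + o (p(o) = -2 + (o - 11) = -2 + (-11 + o) = -13 + o)
E(B, d) = 9*d
c(-1125, 1912) - E(1384, p(-20)) = (-656 + 1912**2) - 9*(-13 - 20) = (-656 + 3655744) - 9*(-33) = 3655088 - 1*(-297) = 3655088 + 297 = 3655385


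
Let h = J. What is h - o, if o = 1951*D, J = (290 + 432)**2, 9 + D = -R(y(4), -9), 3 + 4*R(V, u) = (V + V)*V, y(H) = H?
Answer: 2211951/4 ≈ 5.5299e+5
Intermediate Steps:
R(V, u) = -3/4 + V**2/2 (R(V, u) = -3/4 + ((V + V)*V)/4 = -3/4 + ((2*V)*V)/4 = -3/4 + (2*V**2)/4 = -3/4 + V**2/2)
D = -65/4 (D = -9 - (-3/4 + (1/2)*4**2) = -9 - (-3/4 + (1/2)*16) = -9 - (-3/4 + 8) = -9 - 1*29/4 = -9 - 29/4 = -65/4 ≈ -16.250)
J = 521284 (J = 722**2 = 521284)
h = 521284
o = -126815/4 (o = 1951*(-65/4) = -126815/4 ≈ -31704.)
h - o = 521284 - 1*(-126815/4) = 521284 + 126815/4 = 2211951/4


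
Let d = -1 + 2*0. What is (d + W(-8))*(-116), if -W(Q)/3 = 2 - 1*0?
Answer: 812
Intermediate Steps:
W(Q) = -6 (W(Q) = -3*(2 - 1*0) = -3*(2 + 0) = -3*2 = -6)
d = -1 (d = -1 + 0 = -1)
(d + W(-8))*(-116) = (-1 - 6)*(-116) = -7*(-116) = 812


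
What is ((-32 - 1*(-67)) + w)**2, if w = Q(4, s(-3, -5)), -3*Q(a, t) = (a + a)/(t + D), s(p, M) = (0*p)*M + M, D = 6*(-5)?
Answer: 13564489/11025 ≈ 1230.3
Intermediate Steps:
D = -30
s(p, M) = M (s(p, M) = 0*M + M = 0 + M = M)
Q(a, t) = -2*a/(3*(-30 + t)) (Q(a, t) = -(a + a)/(3*(t - 30)) = -2*a/(3*(-30 + t)))
w = 8/105 (w = -2*4/(-90 + 3*(-5)) = -2*4/(-90 - 15) = -2*4/(-105) = -2*4*(-1/105) = 8/105 ≈ 0.076190)
((-32 - 1*(-67)) + w)**2 = ((-32 - 1*(-67)) + 8/105)**2 = ((-32 + 67) + 8/105)**2 = (35 + 8/105)**2 = (3683/105)**2 = 13564489/11025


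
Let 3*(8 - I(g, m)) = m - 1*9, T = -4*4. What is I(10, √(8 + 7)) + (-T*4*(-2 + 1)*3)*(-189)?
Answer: 36299 - √15/3 ≈ 36298.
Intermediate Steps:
T = -16
I(g, m) = 11 - m/3 (I(g, m) = 8 - (m - 1*9)/3 = 8 - (m - 9)/3 = 8 - (-9 + m)/3 = 8 + (3 - m/3) = 11 - m/3)
I(10, √(8 + 7)) + (-T*4*(-2 + 1)*3)*(-189) = (11 - √(8 + 7)/3) + (-(-16)*4*(-2 + 1)*3)*(-189) = (11 - √15/3) + (-(-16)*4*(-1)*3)*(-189) = (11 - √15/3) + (-(-16)*(-4)*3)*(-189) = (11 - √15/3) + (-1*64*3)*(-189) = (11 - √15/3) - 64*3*(-189) = (11 - √15/3) - 192*(-189) = (11 - √15/3) + 36288 = 36299 - √15/3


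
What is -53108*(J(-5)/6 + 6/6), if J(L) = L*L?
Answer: -823174/3 ≈ -2.7439e+5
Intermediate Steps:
J(L) = L**2
-53108*(J(-5)/6 + 6/6) = -53108*((-5)**2/6 + 6/6) = -53108*(25*(1/6) + 6*(1/6)) = -53108*(25/6 + 1) = -53108*31/6 = -823174/3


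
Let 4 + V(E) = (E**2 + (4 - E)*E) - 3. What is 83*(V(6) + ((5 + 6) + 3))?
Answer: 2573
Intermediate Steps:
V(E) = -7 + E**2 + E*(4 - E) (V(E) = -4 + ((E**2 + (4 - E)*E) - 3) = -4 + ((E**2 + E*(4 - E)) - 3) = -4 + (-3 + E**2 + E*(4 - E)) = -7 + E**2 + E*(4 - E))
83*(V(6) + ((5 + 6) + 3)) = 83*((-7 + 4*6) + ((5 + 6) + 3)) = 83*((-7 + 24) + (11 + 3)) = 83*(17 + 14) = 83*31 = 2573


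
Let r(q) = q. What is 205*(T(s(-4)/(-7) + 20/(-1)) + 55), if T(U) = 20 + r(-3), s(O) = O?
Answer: 14760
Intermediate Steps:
T(U) = 17 (T(U) = 20 - 3 = 17)
205*(T(s(-4)/(-7) + 20/(-1)) + 55) = 205*(17 + 55) = 205*72 = 14760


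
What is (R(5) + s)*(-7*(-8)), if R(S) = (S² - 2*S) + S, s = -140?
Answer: -6720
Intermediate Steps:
R(S) = S² - S
(R(5) + s)*(-7*(-8)) = (5*(-1 + 5) - 140)*(-7*(-8)) = (5*4 - 140)*56 = (20 - 140)*56 = -120*56 = -6720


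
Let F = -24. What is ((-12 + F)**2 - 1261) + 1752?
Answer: 1787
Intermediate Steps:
((-12 + F)**2 - 1261) + 1752 = ((-12 - 24)**2 - 1261) + 1752 = ((-36)**2 - 1261) + 1752 = (1296 - 1261) + 1752 = 35 + 1752 = 1787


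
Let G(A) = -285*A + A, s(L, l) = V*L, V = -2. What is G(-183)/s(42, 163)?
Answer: -4331/7 ≈ -618.71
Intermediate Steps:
s(L, l) = -2*L
G(A) = -284*A
G(-183)/s(42, 163) = (-284*(-183))/((-2*42)) = 51972/(-84) = 51972*(-1/84) = -4331/7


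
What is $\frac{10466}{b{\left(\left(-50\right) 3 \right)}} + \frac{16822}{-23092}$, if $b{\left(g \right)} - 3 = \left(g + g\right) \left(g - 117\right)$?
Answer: $- \frac{552905897}{924869238} \approx -0.59782$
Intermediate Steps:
$b{\left(g \right)} = 3 + 2 g \left(-117 + g\right)$ ($b{\left(g \right)} = 3 + \left(g + g\right) \left(g - 117\right) = 3 + 2 g \left(-117 + g\right)$)
$\frac{10466}{b{\left(\left(-50\right) 3 \right)}} + \frac{16822}{-23092} = \frac{10466}{3 - 234 \left(\left(-50\right) 3\right) + 2 \left(\left(-50\right) 3\right)^{2}} + \frac{16822}{-23092} = \frac{10466}{3 - -35100 + 2 \left(-150\right)^{2}} + 16822 \left(- \frac{1}{23092}\right) = \frac{10466}{3 + 35100 + 2 \cdot 22500} - \frac{8411}{11546} = \frac{10466}{3 + 35100 + 45000} - \frac{8411}{11546} = \frac{10466}{80103} - \frac{8411}{11546} = - \frac{552905897}{924869238}$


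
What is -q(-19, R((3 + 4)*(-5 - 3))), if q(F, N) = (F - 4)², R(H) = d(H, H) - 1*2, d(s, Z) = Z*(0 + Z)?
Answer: -529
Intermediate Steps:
d(s, Z) = Z² (d(s, Z) = Z*Z = Z²)
R(H) = -2 + H² (R(H) = H² - 1*2 = H² - 2 = -2 + H²)
q(F, N) = (-4 + F)²
-q(-19, R((3 + 4)*(-5 - 3))) = -(-4 - 19)² = -1*(-23)² = -1*529 = -529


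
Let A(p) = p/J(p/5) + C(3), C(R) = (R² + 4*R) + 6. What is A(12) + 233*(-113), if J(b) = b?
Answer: -26297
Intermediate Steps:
C(R) = 6 + R² + 4*R
A(p) = 32 (A(p) = p/((p/5)) + (6 + 3² + 4*3) = p/((p*(⅕))) + (6 + 9 + 12) = p/((p/5)) + 27 = p*(5/p) + 27 = 5 + 27 = 32)
A(12) + 233*(-113) = 32 + 233*(-113) = 32 - 26329 = -26297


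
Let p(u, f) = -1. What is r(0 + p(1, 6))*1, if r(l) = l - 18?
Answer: -19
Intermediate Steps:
r(l) = -18 + l
r(0 + p(1, 6))*1 = (-18 + (0 - 1))*1 = (-18 - 1)*1 = -19*1 = -19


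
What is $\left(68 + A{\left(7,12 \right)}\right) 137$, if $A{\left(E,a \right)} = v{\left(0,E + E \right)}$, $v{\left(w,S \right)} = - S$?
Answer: $7398$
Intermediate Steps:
$A{\left(E,a \right)} = - 2 E$ ($A{\left(E,a \right)} = - (E + E) = - 2 E$)
$\left(68 + A{\left(7,12 \right)}\right) 137 = \left(68 - 14\right) 137 = 54 \cdot 137 = 7398$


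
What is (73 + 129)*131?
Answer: 26462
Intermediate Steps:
(73 + 129)*131 = 202*131 = 26462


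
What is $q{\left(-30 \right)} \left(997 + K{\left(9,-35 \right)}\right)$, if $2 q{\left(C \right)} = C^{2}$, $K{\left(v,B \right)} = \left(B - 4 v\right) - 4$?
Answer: $414900$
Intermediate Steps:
$K{\left(v,B \right)} = -4 + B - 4 v$
$q{\left(C \right)} = \frac{C^{2}}{2}$
$q{\left(-30 \right)} \left(997 + K{\left(9,-35 \right)}\right) = \frac{\left(-30\right)^{2}}{2} \left(997 - 75\right) = \frac{1}{2} \cdot 900 \left(997 - 75\right) = 450 \left(997 - 75\right) = 450 \cdot 922 = 414900$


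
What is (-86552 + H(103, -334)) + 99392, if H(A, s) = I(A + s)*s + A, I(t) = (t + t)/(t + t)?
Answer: 12609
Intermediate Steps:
I(t) = 1 (I(t) = (2*t)/((2*t)) = (2*t)*(1/(2*t)) = 1)
H(A, s) = A + s (H(A, s) = 1*s + A = s + A = A + s)
(-86552 + H(103, -334)) + 99392 = (-86552 + (103 - 334)) + 99392 = (-86552 - 231) + 99392 = -86783 + 99392 = 12609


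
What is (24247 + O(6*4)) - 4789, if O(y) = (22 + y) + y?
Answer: 19528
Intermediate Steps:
O(y) = 22 + 2*y
(24247 + O(6*4)) - 4789 = (24247 + (22 + 2*(6*4))) - 4789 = (24247 + (22 + 2*24)) - 4789 = (24247 + (22 + 48)) - 4789 = (24247 + 70) - 4789 = 24317 - 4789 = 19528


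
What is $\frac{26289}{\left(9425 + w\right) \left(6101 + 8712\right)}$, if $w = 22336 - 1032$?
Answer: $\frac{8763}{151729559} \approx 5.7754 \cdot 10^{-5}$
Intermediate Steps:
$w = 21304$ ($w = 22336 - 1032 = 21304$)
$\frac{26289}{\left(9425 + w\right) \left(6101 + 8712\right)} = \frac{26289}{\left(9425 + 21304\right) \left(6101 + 8712\right)} = \frac{26289}{30729 \cdot 14813} = \frac{26289}{455188677} = 26289 \cdot \frac{1}{455188677} = \frac{8763}{151729559}$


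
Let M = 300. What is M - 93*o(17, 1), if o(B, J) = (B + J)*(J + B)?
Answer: -29832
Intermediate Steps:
o(B, J) = (B + J)² (o(B, J) = (B + J)*(B + J) = (B + J)²)
M - 93*o(17, 1) = 300 - 93*(17 + 1)² = 300 - 93*18² = 300 - 93*324 = 300 - 30132 = -29832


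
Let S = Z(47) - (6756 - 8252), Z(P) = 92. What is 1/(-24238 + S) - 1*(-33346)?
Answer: 755286899/22650 ≈ 33346.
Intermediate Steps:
S = 1588 (S = 92 - (6756 - 8252) = 92 - 1*(-1496) = 92 + 1496 = 1588)
1/(-24238 + S) - 1*(-33346) = 1/(-24238 + 1588) - 1*(-33346) = 1/(-22650) + 33346 = -1/22650 + 33346 = 755286899/22650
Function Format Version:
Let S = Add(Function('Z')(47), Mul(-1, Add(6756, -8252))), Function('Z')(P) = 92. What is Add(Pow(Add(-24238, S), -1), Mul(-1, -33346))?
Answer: Rational(755286899, 22650) ≈ 33346.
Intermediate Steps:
S = 1588 (S = Add(92, Mul(-1, Add(6756, -8252))) = Add(92, Mul(-1, -1496)) = Add(92, 1496) = 1588)
Add(Pow(Add(-24238, S), -1), Mul(-1, -33346)) = Add(Pow(Add(-24238, 1588), -1), Mul(-1, -33346)) = Add(Pow(-22650, -1), 33346) = Add(Rational(-1, 22650), 33346) = Rational(755286899, 22650)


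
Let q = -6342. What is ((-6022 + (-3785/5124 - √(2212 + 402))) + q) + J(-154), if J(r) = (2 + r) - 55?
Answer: -64417589/5124 - √2614 ≈ -12623.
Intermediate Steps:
J(r) = -53 + r
((-6022 + (-3785/5124 - √(2212 + 402))) + q) + J(-154) = ((-6022 + (-3785/5124 - √(2212 + 402))) - 6342) + (-53 - 154) = ((-6022 + (-3785*1/5124 - √2614)) - 6342) - 207 = ((-6022 + (-3785/5124 - √2614)) - 6342) - 207 = ((-30860513/5124 - √2614) - 6342) - 207 = (-63356921/5124 - √2614) - 207 = -64417589/5124 - √2614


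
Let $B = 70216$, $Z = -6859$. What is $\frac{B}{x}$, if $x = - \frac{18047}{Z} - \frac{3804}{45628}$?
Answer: $\frac{1373435720602}{49834805} \approx 27560.0$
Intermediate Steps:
$x = \frac{199339220}{78240613}$ ($x = - \frac{18047}{-6859} - \frac{3804}{45628} = \left(-18047\right) \left(- \frac{1}{6859}\right) - \frac{951}{11407} = \frac{18047}{6859} - \frac{951}{11407} = \frac{199339220}{78240613} \approx 2.5478$)
$\frac{B}{x} = \frac{70216}{\frac{199339220}{78240613}} = 70216 \cdot \frac{78240613}{199339220} = \frac{1373435720602}{49834805}$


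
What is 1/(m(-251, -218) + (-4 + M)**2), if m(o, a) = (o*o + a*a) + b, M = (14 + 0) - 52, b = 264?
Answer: 1/112553 ≈ 8.8847e-6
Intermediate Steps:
M = -38 (M = 14 - 52 = -38)
m(o, a) = 264 + a**2 + o**2 (m(o, a) = (o*o + a*a) + 264 = (o**2 + a**2) + 264 = (a**2 + o**2) + 264 = 264 + a**2 + o**2)
1/(m(-251, -218) + (-4 + M)**2) = 1/((264 + (-218)**2 + (-251)**2) + (-4 - 38)**2) = 1/((264 + 47524 + 63001) + (-42)**2) = 1/(110789 + 1764) = 1/112553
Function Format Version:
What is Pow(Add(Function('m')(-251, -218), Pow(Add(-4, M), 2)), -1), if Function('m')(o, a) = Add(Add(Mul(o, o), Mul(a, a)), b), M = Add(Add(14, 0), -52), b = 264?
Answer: Rational(1, 112553) ≈ 8.8847e-6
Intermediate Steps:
M = -38 (M = Add(14, -52) = -38)
Function('m')(o, a) = Add(264, Pow(a, 2), Pow(o, 2)) (Function('m')(o, a) = Add(Add(Mul(o, o), Mul(a, a)), 264) = Add(Add(Pow(o, 2), Pow(a, 2)), 264) = Add(Add(Pow(a, 2), Pow(o, 2)), 264) = Add(264, Pow(a, 2), Pow(o, 2)))
Pow(Add(Function('m')(-251, -218), Pow(Add(-4, M), 2)), -1) = Pow(Add(Add(264, Pow(-218, 2), Pow(-251, 2)), Pow(Add(-4, -38), 2)), -1) = Pow(Add(Add(264, 47524, 63001), Pow(-42, 2)), -1) = Pow(Add(110789, 1764), -1) = Pow(112553, -1) = Rational(1, 112553)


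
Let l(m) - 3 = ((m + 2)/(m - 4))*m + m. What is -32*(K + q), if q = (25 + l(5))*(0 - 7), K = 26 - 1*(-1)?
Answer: 14368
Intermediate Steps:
l(m) = 3 + m + m*(2 + m)/(-4 + m) (l(m) = 3 + (((m + 2)/(m - 4))*m + m) = 3 + (((2 + m)/(-4 + m))*m + m) = 3 + (m*(2 + m)/(-4 + m) + m) = 3 + (m + m*(2 + m)/(-4 + m)) = 3 + m + m*(2 + m)/(-4 + m))
K = 27 (K = 26 + 1 = 27)
q = -476 (q = (25 + (-12 + 5 + 2*5²)/(-4 + 5))*(0 - 7) = (25 + (-12 + 5 + 2*25)/1)*(-7) = (25 + 1*(-12 + 5 + 50))*(-7) = (25 + 1*43)*(-7) = (25 + 43)*(-7) = 68*(-7) = -476)
-32*(K + q) = -32*(27 - 476) = -32*(-449) = 14368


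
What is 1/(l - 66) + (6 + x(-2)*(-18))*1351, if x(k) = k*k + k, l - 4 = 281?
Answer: -8876069/219 ≈ -40530.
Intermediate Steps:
l = 285 (l = 4 + 281 = 285)
x(k) = k + k² (x(k) = k² + k = k + k²)
1/(l - 66) + (6 + x(-2)*(-18))*1351 = 1/(285 - 66) + (6 - 2*(1 - 2)*(-18))*1351 = 1/219 + (6 - 2*(-1)*(-18))*1351 = 1/219 + (6 + 2*(-18))*1351 = 1/219 + (6 - 36)*1351 = 1/219 - 30*1351 = 1/219 - 40530 = -8876069/219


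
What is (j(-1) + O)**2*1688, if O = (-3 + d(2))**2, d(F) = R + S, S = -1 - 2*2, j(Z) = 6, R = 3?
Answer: 1622168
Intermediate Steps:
S = -5 (S = -1 - 4 = -5)
d(F) = -2 (d(F) = 3 - 5 = -2)
O = 25 (O = (-3 - 2)**2 = (-5)**2 = 25)
(j(-1) + O)**2*1688 = (6 + 25)**2*1688 = 31**2*1688 = 961*1688 = 1622168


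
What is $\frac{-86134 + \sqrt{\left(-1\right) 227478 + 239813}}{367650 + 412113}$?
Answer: $- \frac{86134}{779763} + \frac{\sqrt{12335}}{779763} \approx -0.11032$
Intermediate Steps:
$\frac{-86134 + \sqrt{\left(-1\right) 227478 + 239813}}{367650 + 412113} = \frac{-86134 + \sqrt{-227478 + 239813}}{779763} = \left(-86134 + \sqrt{12335}\right) \frac{1}{779763} = - \frac{86134}{779763} + \frac{\sqrt{12335}}{779763}$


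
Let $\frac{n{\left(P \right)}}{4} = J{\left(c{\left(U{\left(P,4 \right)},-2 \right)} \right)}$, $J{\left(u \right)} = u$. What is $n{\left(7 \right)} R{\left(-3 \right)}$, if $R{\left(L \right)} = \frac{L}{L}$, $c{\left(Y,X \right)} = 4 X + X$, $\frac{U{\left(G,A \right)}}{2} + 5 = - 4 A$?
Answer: $-40$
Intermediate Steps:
$U{\left(G,A \right)} = -10 - 8 A$ ($U{\left(G,A \right)} = -10 + 2 \left(- 4 A\right) = -10 - 8 A$)
$c{\left(Y,X \right)} = 5 X$
$n{\left(P \right)} = -40$ ($n{\left(P \right)} = 4 \cdot 5 \left(-2\right) = 4 \left(-10\right) = -40$)
$R{\left(L \right)} = 1$
$n{\left(7 \right)} R{\left(-3 \right)} = \left(-40\right) 1 = -40$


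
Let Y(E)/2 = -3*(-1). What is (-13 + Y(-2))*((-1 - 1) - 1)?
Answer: 21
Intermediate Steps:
Y(E) = 6 (Y(E) = 2*(-3*(-1)) = 2*3 = 6)
(-13 + Y(-2))*((-1 - 1) - 1) = (-13 + 6)*((-1 - 1) - 1) = -7*(-2 - 1) = -7*(-3) = 21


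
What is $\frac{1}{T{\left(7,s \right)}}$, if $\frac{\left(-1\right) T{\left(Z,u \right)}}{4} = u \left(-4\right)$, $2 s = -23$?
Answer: $- \frac{1}{184} \approx -0.0054348$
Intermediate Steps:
$s = - \frac{23}{2}$ ($s = \frac{1}{2} \left(-23\right) = - \frac{23}{2} \approx -11.5$)
$T{\left(Z,u \right)} = 16 u$ ($T{\left(Z,u \right)} = - 4 u \left(-4\right) = - 4 \left(- 4 u\right) = 16 u$)
$\frac{1}{T{\left(7,s \right)}} = \frac{1}{16 \left(- \frac{23}{2}\right)} = \frac{1}{-184} = - \frac{1}{184}$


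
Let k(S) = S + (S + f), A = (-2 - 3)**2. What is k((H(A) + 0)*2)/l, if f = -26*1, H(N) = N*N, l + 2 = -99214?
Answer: -1237/49608 ≈ -0.024935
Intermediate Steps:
l = -99216 (l = -2 - 99214 = -99216)
A = 25 (A = (-5)**2 = 25)
H(N) = N**2
f = -26
k(S) = -26 + 2*S (k(S) = S + (S - 26) = S + (-26 + S) = -26 + 2*S)
k((H(A) + 0)*2)/l = (-26 + 2*((25**2 + 0)*2))/(-99216) = (-26 + 2*((625 + 0)*2))*(-1/99216) = (-26 + 2*(625*2))*(-1/99216) = (-26 + 2*1250)*(-1/99216) = (-26 + 2500)*(-1/99216) = 2474*(-1/99216) = -1237/49608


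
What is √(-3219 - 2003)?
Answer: I*√5222 ≈ 72.263*I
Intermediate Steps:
√(-3219 - 2003) = √(-5222) = I*√5222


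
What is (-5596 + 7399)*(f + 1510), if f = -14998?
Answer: -24318864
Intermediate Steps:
(-5596 + 7399)*(f + 1510) = (-5596 + 7399)*(-14998 + 1510) = 1803*(-13488) = -24318864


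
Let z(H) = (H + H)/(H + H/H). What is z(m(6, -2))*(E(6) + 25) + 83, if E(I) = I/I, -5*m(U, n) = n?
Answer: 685/7 ≈ 97.857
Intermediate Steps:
m(U, n) = -n/5
E(I) = 1
z(H) = 2*H/(1 + H) (z(H) = (2*H)/(H + 1) = (2*H)/(1 + H) = 2*H/(1 + H))
z(m(6, -2))*(E(6) + 25) + 83 = (2*(-⅕*(-2))/(1 - ⅕*(-2)))*(1 + 25) + 83 = (2*(⅖)/(1 + ⅖))*26 + 83 = (2*(⅖)/(7/5))*26 + 83 = (2*(⅖)*(5/7))*26 + 83 = (4/7)*26 + 83 = 104/7 + 83 = 685/7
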